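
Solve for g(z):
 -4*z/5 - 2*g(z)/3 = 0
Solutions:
 g(z) = -6*z/5


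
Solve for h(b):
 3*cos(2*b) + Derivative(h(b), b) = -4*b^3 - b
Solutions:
 h(b) = C1 - b^4 - b^2/2 - 3*sin(2*b)/2


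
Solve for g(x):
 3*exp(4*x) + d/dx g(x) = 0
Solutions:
 g(x) = C1 - 3*exp(4*x)/4


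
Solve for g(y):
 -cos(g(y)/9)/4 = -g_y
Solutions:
 -y/4 - 9*log(sin(g(y)/9) - 1)/2 + 9*log(sin(g(y)/9) + 1)/2 = C1


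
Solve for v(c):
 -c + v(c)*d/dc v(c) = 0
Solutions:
 v(c) = -sqrt(C1 + c^2)
 v(c) = sqrt(C1 + c^2)


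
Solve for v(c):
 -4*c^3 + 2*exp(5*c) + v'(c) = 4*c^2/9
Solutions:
 v(c) = C1 + c^4 + 4*c^3/27 - 2*exp(5*c)/5


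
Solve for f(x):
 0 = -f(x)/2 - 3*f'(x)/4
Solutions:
 f(x) = C1*exp(-2*x/3)


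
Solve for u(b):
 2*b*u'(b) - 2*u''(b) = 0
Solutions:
 u(b) = C1 + C2*erfi(sqrt(2)*b/2)


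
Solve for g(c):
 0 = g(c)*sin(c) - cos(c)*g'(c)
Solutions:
 g(c) = C1/cos(c)


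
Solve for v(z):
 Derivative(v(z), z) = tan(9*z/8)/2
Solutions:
 v(z) = C1 - 4*log(cos(9*z/8))/9


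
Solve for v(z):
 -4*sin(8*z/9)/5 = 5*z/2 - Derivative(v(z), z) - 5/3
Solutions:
 v(z) = C1 + 5*z^2/4 - 5*z/3 - 9*cos(8*z/9)/10


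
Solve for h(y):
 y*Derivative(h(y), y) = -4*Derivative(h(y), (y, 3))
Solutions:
 h(y) = C1 + Integral(C2*airyai(-2^(1/3)*y/2) + C3*airybi(-2^(1/3)*y/2), y)


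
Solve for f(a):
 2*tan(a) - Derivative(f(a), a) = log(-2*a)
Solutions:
 f(a) = C1 - a*log(-a) - a*log(2) + a - 2*log(cos(a))


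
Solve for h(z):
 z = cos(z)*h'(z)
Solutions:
 h(z) = C1 + Integral(z/cos(z), z)


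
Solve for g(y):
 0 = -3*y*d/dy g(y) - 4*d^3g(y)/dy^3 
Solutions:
 g(y) = C1 + Integral(C2*airyai(-6^(1/3)*y/2) + C3*airybi(-6^(1/3)*y/2), y)


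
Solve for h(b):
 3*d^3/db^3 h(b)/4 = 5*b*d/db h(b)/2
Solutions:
 h(b) = C1 + Integral(C2*airyai(10^(1/3)*3^(2/3)*b/3) + C3*airybi(10^(1/3)*3^(2/3)*b/3), b)


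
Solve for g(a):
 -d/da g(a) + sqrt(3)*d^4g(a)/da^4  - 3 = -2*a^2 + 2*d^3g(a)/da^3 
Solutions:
 g(a) = C1 + C2*exp(a*(-12^(1/3)*(9*sqrt(339) + 97*sqrt(3))^(1/3) - 8*18^(1/3)/(9*sqrt(339) + 97*sqrt(3))^(1/3) + 8*sqrt(3))/36)*sin(2^(1/3)*3^(1/6)*a*(-2^(1/3)*3^(2/3)*(9*sqrt(339) + 97*sqrt(3))^(1/3) + 24/(9*sqrt(339) + 97*sqrt(3))^(1/3))/36) + C3*exp(a*(-12^(1/3)*(9*sqrt(339) + 97*sqrt(3))^(1/3) - 8*18^(1/3)/(9*sqrt(339) + 97*sqrt(3))^(1/3) + 8*sqrt(3))/36)*cos(2^(1/3)*3^(1/6)*a*(-2^(1/3)*3^(2/3)*(9*sqrt(339) + 97*sqrt(3))^(1/3) + 24/(9*sqrt(339) + 97*sqrt(3))^(1/3))/36) + C4*exp(a*(8*18^(1/3)/(9*sqrt(339) + 97*sqrt(3))^(1/3) + 4*sqrt(3) + 12^(1/3)*(9*sqrt(339) + 97*sqrt(3))^(1/3))/18) + 2*a^3/3 - 11*a


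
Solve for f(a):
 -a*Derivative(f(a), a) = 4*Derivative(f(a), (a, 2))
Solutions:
 f(a) = C1 + C2*erf(sqrt(2)*a/4)


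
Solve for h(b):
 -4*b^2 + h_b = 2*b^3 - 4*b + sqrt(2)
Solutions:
 h(b) = C1 + b^4/2 + 4*b^3/3 - 2*b^2 + sqrt(2)*b


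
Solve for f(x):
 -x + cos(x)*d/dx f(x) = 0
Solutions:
 f(x) = C1 + Integral(x/cos(x), x)


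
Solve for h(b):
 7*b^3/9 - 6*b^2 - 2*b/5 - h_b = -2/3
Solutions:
 h(b) = C1 + 7*b^4/36 - 2*b^3 - b^2/5 + 2*b/3


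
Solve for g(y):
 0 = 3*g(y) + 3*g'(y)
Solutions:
 g(y) = C1*exp(-y)


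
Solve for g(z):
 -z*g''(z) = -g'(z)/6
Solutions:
 g(z) = C1 + C2*z^(7/6)


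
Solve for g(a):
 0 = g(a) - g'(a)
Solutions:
 g(a) = C1*exp(a)


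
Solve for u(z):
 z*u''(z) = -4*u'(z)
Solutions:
 u(z) = C1 + C2/z^3


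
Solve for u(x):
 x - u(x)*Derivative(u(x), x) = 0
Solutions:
 u(x) = -sqrt(C1 + x^2)
 u(x) = sqrt(C1 + x^2)


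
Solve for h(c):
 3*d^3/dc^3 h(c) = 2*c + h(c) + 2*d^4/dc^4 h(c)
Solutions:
 h(c) = C1*exp(c*(-(3*sqrt(417) + 64)^(1/3) - 7/(3*sqrt(417) + 64)^(1/3) + 2)/12)*sin(sqrt(3)*c*(-(3*sqrt(417) + 64)^(1/3) + 7/(3*sqrt(417) + 64)^(1/3))/12) + C2*exp(c*(-(3*sqrt(417) + 64)^(1/3) - 7/(3*sqrt(417) + 64)^(1/3) + 2)/12)*cos(sqrt(3)*c*(-(3*sqrt(417) + 64)^(1/3) + 7/(3*sqrt(417) + 64)^(1/3))/12) + C3*exp(c) + C4*exp(c*(1 + 7/(3*sqrt(417) + 64)^(1/3) + (3*sqrt(417) + 64)^(1/3))/6) - 2*c


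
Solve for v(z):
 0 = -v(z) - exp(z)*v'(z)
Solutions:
 v(z) = C1*exp(exp(-z))


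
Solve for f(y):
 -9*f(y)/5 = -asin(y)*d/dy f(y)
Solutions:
 f(y) = C1*exp(9*Integral(1/asin(y), y)/5)


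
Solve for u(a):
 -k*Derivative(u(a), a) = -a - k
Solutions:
 u(a) = C1 + a^2/(2*k) + a


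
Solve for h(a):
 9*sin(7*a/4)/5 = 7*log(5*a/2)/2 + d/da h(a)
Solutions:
 h(a) = C1 - 7*a*log(a)/2 - 4*a*log(5) + a*log(10)/2 + 3*a*log(2) + 7*a/2 - 36*cos(7*a/4)/35


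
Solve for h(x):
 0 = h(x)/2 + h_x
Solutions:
 h(x) = C1*exp(-x/2)


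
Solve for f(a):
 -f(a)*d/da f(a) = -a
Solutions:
 f(a) = -sqrt(C1 + a^2)
 f(a) = sqrt(C1 + a^2)


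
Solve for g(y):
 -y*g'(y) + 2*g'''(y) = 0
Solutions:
 g(y) = C1 + Integral(C2*airyai(2^(2/3)*y/2) + C3*airybi(2^(2/3)*y/2), y)


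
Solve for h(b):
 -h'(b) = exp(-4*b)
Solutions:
 h(b) = C1 + exp(-4*b)/4


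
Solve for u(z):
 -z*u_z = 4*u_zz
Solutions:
 u(z) = C1 + C2*erf(sqrt(2)*z/4)


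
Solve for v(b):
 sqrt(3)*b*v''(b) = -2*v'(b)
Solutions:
 v(b) = C1 + C2*b^(1 - 2*sqrt(3)/3)


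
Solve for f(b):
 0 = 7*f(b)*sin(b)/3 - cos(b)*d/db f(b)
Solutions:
 f(b) = C1/cos(b)^(7/3)


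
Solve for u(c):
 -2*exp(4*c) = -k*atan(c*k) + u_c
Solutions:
 u(c) = C1 + k*Piecewise((c*atan(c*k) - log(c^2*k^2 + 1)/(2*k), Ne(k, 0)), (0, True)) - exp(4*c)/2


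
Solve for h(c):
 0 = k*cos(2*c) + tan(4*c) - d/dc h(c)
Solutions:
 h(c) = C1 + k*sin(2*c)/2 - log(cos(4*c))/4


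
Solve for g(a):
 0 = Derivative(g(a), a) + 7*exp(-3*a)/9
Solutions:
 g(a) = C1 + 7*exp(-3*a)/27


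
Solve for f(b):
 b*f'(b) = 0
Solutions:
 f(b) = C1


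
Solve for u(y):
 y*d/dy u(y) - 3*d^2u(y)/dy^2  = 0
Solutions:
 u(y) = C1 + C2*erfi(sqrt(6)*y/6)


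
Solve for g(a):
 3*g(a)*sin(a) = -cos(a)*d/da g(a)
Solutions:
 g(a) = C1*cos(a)^3


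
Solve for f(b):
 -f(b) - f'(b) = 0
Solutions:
 f(b) = C1*exp(-b)


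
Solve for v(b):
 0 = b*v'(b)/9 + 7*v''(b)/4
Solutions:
 v(b) = C1 + C2*erf(sqrt(14)*b/21)


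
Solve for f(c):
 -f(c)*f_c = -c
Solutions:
 f(c) = -sqrt(C1 + c^2)
 f(c) = sqrt(C1 + c^2)


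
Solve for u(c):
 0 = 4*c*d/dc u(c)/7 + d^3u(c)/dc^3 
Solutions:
 u(c) = C1 + Integral(C2*airyai(-14^(2/3)*c/7) + C3*airybi(-14^(2/3)*c/7), c)


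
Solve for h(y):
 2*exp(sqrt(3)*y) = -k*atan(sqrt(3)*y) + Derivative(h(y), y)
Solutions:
 h(y) = C1 + k*(y*atan(sqrt(3)*y) - sqrt(3)*log(3*y^2 + 1)/6) + 2*sqrt(3)*exp(sqrt(3)*y)/3


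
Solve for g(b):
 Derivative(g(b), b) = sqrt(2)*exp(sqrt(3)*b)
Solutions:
 g(b) = C1 + sqrt(6)*exp(sqrt(3)*b)/3


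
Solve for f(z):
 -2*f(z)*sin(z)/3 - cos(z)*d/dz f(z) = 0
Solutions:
 f(z) = C1*cos(z)^(2/3)


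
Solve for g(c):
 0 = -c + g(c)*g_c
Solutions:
 g(c) = -sqrt(C1 + c^2)
 g(c) = sqrt(C1 + c^2)


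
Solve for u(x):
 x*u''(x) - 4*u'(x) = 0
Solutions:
 u(x) = C1 + C2*x^5


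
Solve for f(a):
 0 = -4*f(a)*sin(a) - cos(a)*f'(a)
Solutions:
 f(a) = C1*cos(a)^4


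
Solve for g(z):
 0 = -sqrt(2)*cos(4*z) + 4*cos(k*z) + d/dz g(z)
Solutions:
 g(z) = C1 + sqrt(2)*sin(4*z)/4 - 4*sin(k*z)/k


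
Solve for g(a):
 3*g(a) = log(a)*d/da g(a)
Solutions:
 g(a) = C1*exp(3*li(a))


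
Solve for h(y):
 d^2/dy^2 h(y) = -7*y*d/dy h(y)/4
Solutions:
 h(y) = C1 + C2*erf(sqrt(14)*y/4)


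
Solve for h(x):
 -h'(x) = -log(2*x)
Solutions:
 h(x) = C1 + x*log(x) - x + x*log(2)


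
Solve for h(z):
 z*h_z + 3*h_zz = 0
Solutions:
 h(z) = C1 + C2*erf(sqrt(6)*z/6)


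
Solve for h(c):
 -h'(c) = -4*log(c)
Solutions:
 h(c) = C1 + 4*c*log(c) - 4*c


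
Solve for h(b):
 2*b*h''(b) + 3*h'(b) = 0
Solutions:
 h(b) = C1 + C2/sqrt(b)


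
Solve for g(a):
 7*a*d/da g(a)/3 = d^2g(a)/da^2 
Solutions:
 g(a) = C1 + C2*erfi(sqrt(42)*a/6)


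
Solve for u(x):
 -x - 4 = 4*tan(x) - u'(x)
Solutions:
 u(x) = C1 + x^2/2 + 4*x - 4*log(cos(x))


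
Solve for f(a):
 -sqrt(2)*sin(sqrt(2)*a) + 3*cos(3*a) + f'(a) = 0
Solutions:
 f(a) = C1 - sin(3*a) - cos(sqrt(2)*a)


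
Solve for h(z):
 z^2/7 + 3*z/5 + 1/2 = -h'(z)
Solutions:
 h(z) = C1 - z^3/21 - 3*z^2/10 - z/2


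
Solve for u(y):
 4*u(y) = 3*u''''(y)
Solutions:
 u(y) = C1*exp(-sqrt(2)*3^(3/4)*y/3) + C2*exp(sqrt(2)*3^(3/4)*y/3) + C3*sin(sqrt(2)*3^(3/4)*y/3) + C4*cos(sqrt(2)*3^(3/4)*y/3)


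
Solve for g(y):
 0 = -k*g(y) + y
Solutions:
 g(y) = y/k


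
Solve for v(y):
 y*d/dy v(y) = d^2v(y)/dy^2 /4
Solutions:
 v(y) = C1 + C2*erfi(sqrt(2)*y)


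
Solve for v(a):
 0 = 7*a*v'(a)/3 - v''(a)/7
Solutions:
 v(a) = C1 + C2*erfi(7*sqrt(6)*a/6)


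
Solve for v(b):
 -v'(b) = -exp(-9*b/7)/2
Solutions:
 v(b) = C1 - 7*exp(-9*b/7)/18


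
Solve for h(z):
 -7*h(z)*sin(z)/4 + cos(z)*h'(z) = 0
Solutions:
 h(z) = C1/cos(z)^(7/4)


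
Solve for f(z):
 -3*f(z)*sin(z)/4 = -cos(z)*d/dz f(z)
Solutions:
 f(z) = C1/cos(z)^(3/4)


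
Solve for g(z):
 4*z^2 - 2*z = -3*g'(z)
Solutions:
 g(z) = C1 - 4*z^3/9 + z^2/3


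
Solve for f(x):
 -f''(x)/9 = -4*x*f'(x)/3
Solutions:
 f(x) = C1 + C2*erfi(sqrt(6)*x)


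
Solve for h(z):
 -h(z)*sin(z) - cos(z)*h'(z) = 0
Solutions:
 h(z) = C1*cos(z)


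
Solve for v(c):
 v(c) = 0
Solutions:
 v(c) = 0


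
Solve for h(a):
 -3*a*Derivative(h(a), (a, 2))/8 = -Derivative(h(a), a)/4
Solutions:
 h(a) = C1 + C2*a^(5/3)


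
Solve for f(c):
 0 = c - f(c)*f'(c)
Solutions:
 f(c) = -sqrt(C1 + c^2)
 f(c) = sqrt(C1 + c^2)


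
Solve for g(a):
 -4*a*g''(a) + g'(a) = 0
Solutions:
 g(a) = C1 + C2*a^(5/4)


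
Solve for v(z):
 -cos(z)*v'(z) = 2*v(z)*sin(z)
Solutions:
 v(z) = C1*cos(z)^2


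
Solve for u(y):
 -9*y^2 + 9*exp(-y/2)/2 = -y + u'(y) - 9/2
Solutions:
 u(y) = C1 - 3*y^3 + y^2/2 + 9*y/2 - 9*exp(-y/2)


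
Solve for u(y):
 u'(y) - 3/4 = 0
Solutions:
 u(y) = C1 + 3*y/4


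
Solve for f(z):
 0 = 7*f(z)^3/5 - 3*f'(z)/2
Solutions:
 f(z) = -sqrt(30)*sqrt(-1/(C1 + 14*z))/2
 f(z) = sqrt(30)*sqrt(-1/(C1 + 14*z))/2


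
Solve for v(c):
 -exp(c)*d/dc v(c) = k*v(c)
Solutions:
 v(c) = C1*exp(k*exp(-c))


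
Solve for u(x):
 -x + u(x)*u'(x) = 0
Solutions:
 u(x) = -sqrt(C1 + x^2)
 u(x) = sqrt(C1 + x^2)


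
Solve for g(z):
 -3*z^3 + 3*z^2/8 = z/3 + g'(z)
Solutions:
 g(z) = C1 - 3*z^4/4 + z^3/8 - z^2/6


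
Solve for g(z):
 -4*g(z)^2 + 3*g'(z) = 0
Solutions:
 g(z) = -3/(C1 + 4*z)


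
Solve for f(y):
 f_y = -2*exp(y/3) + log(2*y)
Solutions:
 f(y) = C1 + y*log(y) + y*(-1 + log(2)) - 6*exp(y/3)


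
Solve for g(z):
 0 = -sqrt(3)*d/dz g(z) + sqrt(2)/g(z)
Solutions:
 g(z) = -sqrt(C1 + 6*sqrt(6)*z)/3
 g(z) = sqrt(C1 + 6*sqrt(6)*z)/3


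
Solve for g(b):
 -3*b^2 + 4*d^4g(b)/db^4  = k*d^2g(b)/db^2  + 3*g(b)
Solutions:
 g(b) = C1*exp(-sqrt(2)*b*sqrt(k - sqrt(k^2 + 48))/4) + C2*exp(sqrt(2)*b*sqrt(k - sqrt(k^2 + 48))/4) + C3*exp(-sqrt(2)*b*sqrt(k + sqrt(k^2 + 48))/4) + C4*exp(sqrt(2)*b*sqrt(k + sqrt(k^2 + 48))/4) - b^2 + 2*k/3


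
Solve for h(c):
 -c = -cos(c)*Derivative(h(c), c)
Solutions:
 h(c) = C1 + Integral(c/cos(c), c)


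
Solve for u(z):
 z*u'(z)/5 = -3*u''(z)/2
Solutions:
 u(z) = C1 + C2*erf(sqrt(15)*z/15)


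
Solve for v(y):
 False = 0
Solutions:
 v(y) = C1 + 9*y*asin(8*y/7) + zoo*y + 9*sqrt(49 - 64*y^2)/8


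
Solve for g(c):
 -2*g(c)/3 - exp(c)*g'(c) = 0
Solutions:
 g(c) = C1*exp(2*exp(-c)/3)


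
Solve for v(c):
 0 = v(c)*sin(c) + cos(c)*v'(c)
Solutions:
 v(c) = C1*cos(c)


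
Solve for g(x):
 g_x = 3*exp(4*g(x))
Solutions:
 g(x) = log(-(-1/(C1 + 12*x))^(1/4))
 g(x) = log(-1/(C1 + 12*x))/4
 g(x) = log(-I*(-1/(C1 + 12*x))^(1/4))
 g(x) = log(I*(-1/(C1 + 12*x))^(1/4))


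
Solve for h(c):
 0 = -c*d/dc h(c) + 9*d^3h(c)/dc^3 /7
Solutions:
 h(c) = C1 + Integral(C2*airyai(21^(1/3)*c/3) + C3*airybi(21^(1/3)*c/3), c)


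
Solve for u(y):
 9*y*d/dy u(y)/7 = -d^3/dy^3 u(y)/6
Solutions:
 u(y) = C1 + Integral(C2*airyai(-3*2^(1/3)*7^(2/3)*y/7) + C3*airybi(-3*2^(1/3)*7^(2/3)*y/7), y)


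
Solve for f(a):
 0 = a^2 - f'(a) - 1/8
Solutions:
 f(a) = C1 + a^3/3 - a/8


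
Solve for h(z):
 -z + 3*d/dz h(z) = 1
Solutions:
 h(z) = C1 + z^2/6 + z/3


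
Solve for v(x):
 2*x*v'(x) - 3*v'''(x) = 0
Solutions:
 v(x) = C1 + Integral(C2*airyai(2^(1/3)*3^(2/3)*x/3) + C3*airybi(2^(1/3)*3^(2/3)*x/3), x)


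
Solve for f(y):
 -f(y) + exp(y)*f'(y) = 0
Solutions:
 f(y) = C1*exp(-exp(-y))


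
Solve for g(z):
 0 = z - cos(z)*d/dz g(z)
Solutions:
 g(z) = C1 + Integral(z/cos(z), z)


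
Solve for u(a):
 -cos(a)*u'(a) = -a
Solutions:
 u(a) = C1 + Integral(a/cos(a), a)


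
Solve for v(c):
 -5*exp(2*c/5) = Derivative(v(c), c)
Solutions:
 v(c) = C1 - 25*exp(2*c/5)/2


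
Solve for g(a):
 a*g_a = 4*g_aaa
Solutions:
 g(a) = C1 + Integral(C2*airyai(2^(1/3)*a/2) + C3*airybi(2^(1/3)*a/2), a)


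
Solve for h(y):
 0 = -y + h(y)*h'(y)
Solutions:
 h(y) = -sqrt(C1 + y^2)
 h(y) = sqrt(C1 + y^2)


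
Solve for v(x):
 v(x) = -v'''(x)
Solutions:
 v(x) = C3*exp(-x) + (C1*sin(sqrt(3)*x/2) + C2*cos(sqrt(3)*x/2))*exp(x/2)


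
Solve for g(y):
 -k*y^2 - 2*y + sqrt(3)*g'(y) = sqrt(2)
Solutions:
 g(y) = C1 + sqrt(3)*k*y^3/9 + sqrt(3)*y^2/3 + sqrt(6)*y/3


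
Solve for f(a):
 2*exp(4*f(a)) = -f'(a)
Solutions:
 f(a) = log(-I*(1/(C1 + 8*a))^(1/4))
 f(a) = log(I*(1/(C1 + 8*a))^(1/4))
 f(a) = log(-(1/(C1 + 8*a))^(1/4))
 f(a) = log(1/(C1 + 8*a))/4


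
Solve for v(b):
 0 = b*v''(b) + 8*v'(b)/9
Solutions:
 v(b) = C1 + C2*b^(1/9)


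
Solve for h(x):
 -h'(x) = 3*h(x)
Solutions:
 h(x) = C1*exp(-3*x)


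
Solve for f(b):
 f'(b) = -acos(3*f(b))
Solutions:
 Integral(1/acos(3*_y), (_y, f(b))) = C1 - b


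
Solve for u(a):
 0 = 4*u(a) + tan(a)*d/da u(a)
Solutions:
 u(a) = C1/sin(a)^4


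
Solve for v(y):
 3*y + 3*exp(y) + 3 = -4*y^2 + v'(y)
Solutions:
 v(y) = C1 + 4*y^3/3 + 3*y^2/2 + 3*y + 3*exp(y)


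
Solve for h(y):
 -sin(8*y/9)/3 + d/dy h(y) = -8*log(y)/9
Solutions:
 h(y) = C1 - 8*y*log(y)/9 + 8*y/9 - 3*cos(8*y/9)/8


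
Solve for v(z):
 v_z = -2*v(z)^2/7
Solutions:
 v(z) = 7/(C1 + 2*z)


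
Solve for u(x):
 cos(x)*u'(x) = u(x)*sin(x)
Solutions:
 u(x) = C1/cos(x)


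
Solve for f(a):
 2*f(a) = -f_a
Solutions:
 f(a) = C1*exp(-2*a)


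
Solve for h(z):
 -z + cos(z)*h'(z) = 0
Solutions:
 h(z) = C1 + Integral(z/cos(z), z)


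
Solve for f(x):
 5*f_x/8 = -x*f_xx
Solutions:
 f(x) = C1 + C2*x^(3/8)


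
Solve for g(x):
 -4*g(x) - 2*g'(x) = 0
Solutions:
 g(x) = C1*exp(-2*x)


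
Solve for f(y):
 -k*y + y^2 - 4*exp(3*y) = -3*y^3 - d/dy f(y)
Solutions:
 f(y) = C1 + k*y^2/2 - 3*y^4/4 - y^3/3 + 4*exp(3*y)/3


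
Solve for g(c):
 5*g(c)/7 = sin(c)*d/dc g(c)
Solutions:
 g(c) = C1*(cos(c) - 1)^(5/14)/(cos(c) + 1)^(5/14)


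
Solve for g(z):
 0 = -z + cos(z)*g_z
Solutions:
 g(z) = C1 + Integral(z/cos(z), z)


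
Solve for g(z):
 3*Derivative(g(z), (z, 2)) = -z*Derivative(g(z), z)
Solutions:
 g(z) = C1 + C2*erf(sqrt(6)*z/6)


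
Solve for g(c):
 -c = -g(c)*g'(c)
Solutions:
 g(c) = -sqrt(C1 + c^2)
 g(c) = sqrt(C1 + c^2)


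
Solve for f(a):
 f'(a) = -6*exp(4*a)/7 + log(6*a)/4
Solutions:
 f(a) = C1 + a*log(a)/4 + a*(-1 + log(6))/4 - 3*exp(4*a)/14


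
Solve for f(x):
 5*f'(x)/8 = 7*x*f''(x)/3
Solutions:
 f(x) = C1 + C2*x^(71/56)


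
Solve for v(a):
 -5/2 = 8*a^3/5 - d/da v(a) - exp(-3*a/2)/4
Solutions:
 v(a) = C1 + 2*a^4/5 + 5*a/2 + exp(-3*a/2)/6


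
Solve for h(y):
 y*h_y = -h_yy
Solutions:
 h(y) = C1 + C2*erf(sqrt(2)*y/2)


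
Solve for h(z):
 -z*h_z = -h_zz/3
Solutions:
 h(z) = C1 + C2*erfi(sqrt(6)*z/2)


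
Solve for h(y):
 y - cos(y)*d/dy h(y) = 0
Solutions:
 h(y) = C1 + Integral(y/cos(y), y)


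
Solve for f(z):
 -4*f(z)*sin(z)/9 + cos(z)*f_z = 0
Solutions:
 f(z) = C1/cos(z)^(4/9)


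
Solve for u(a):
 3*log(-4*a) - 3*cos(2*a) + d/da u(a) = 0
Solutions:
 u(a) = C1 - 3*a*log(-a) - 6*a*log(2) + 3*a + 3*sin(2*a)/2


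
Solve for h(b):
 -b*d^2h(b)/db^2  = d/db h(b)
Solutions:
 h(b) = C1 + C2*log(b)


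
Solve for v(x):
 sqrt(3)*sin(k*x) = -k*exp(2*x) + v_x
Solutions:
 v(x) = C1 + k*exp(2*x)/2 - sqrt(3)*cos(k*x)/k


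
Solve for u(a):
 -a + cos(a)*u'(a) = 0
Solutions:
 u(a) = C1 + Integral(a/cos(a), a)


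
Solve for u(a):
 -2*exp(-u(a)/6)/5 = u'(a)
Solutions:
 u(a) = 6*log(C1 - a/15)


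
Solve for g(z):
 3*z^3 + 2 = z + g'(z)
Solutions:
 g(z) = C1 + 3*z^4/4 - z^2/2 + 2*z


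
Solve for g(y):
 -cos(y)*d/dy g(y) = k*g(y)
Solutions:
 g(y) = C1*exp(k*(log(sin(y) - 1) - log(sin(y) + 1))/2)


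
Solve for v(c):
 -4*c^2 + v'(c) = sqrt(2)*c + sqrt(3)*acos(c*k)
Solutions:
 v(c) = C1 + 4*c^3/3 + sqrt(2)*c^2/2 + sqrt(3)*Piecewise((c*acos(c*k) - sqrt(-c^2*k^2 + 1)/k, Ne(k, 0)), (pi*c/2, True))


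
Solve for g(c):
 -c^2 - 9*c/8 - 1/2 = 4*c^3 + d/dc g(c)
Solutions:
 g(c) = C1 - c^4 - c^3/3 - 9*c^2/16 - c/2


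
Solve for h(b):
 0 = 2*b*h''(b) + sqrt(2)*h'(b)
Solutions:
 h(b) = C1 + C2*b^(1 - sqrt(2)/2)


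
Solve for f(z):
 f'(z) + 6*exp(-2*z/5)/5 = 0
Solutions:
 f(z) = C1 + 3*exp(-2*z/5)


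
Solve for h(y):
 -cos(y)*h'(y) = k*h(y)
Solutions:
 h(y) = C1*exp(k*(log(sin(y) - 1) - log(sin(y) + 1))/2)


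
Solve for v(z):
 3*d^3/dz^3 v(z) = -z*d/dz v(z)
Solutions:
 v(z) = C1 + Integral(C2*airyai(-3^(2/3)*z/3) + C3*airybi(-3^(2/3)*z/3), z)


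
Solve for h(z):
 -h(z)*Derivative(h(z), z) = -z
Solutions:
 h(z) = -sqrt(C1 + z^2)
 h(z) = sqrt(C1 + z^2)


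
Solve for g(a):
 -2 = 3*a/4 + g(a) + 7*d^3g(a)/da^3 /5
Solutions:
 g(a) = C3*exp(-5^(1/3)*7^(2/3)*a/7) - 3*a/4 + (C1*sin(sqrt(3)*5^(1/3)*7^(2/3)*a/14) + C2*cos(sqrt(3)*5^(1/3)*7^(2/3)*a/14))*exp(5^(1/3)*7^(2/3)*a/14) - 2


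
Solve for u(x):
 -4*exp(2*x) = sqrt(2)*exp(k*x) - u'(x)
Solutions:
 u(x) = C1 + 2*exp(2*x) + sqrt(2)*exp(k*x)/k


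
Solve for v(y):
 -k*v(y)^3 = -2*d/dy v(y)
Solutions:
 v(y) = -sqrt(-1/(C1 + k*y))
 v(y) = sqrt(-1/(C1 + k*y))


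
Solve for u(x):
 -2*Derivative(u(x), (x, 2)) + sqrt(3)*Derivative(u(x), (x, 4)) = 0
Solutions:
 u(x) = C1 + C2*x + C3*exp(-sqrt(2)*3^(3/4)*x/3) + C4*exp(sqrt(2)*3^(3/4)*x/3)


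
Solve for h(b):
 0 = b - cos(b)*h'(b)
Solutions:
 h(b) = C1 + Integral(b/cos(b), b)


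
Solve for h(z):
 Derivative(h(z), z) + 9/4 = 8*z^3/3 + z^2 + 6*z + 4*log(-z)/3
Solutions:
 h(z) = C1 + 2*z^4/3 + z^3/3 + 3*z^2 + 4*z*log(-z)/3 - 43*z/12


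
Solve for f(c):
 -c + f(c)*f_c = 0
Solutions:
 f(c) = -sqrt(C1 + c^2)
 f(c) = sqrt(C1 + c^2)


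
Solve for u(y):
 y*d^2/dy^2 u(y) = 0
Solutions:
 u(y) = C1 + C2*y


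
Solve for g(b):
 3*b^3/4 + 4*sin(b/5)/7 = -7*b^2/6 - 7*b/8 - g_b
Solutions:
 g(b) = C1 - 3*b^4/16 - 7*b^3/18 - 7*b^2/16 + 20*cos(b/5)/7


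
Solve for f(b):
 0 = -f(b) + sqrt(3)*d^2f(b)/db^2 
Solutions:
 f(b) = C1*exp(-3^(3/4)*b/3) + C2*exp(3^(3/4)*b/3)


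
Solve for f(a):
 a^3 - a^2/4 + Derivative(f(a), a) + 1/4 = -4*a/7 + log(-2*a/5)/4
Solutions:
 f(a) = C1 - a^4/4 + a^3/12 - 2*a^2/7 + a*log(-a)/4 + a*(-2 - log(5) + log(2))/4


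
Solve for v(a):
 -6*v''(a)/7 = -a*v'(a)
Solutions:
 v(a) = C1 + C2*erfi(sqrt(21)*a/6)


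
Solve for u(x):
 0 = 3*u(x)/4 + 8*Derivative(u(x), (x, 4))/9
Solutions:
 u(x) = (C1*sin(2^(1/4)*3^(3/4)*x/4) + C2*cos(2^(1/4)*3^(3/4)*x/4))*exp(-2^(1/4)*3^(3/4)*x/4) + (C3*sin(2^(1/4)*3^(3/4)*x/4) + C4*cos(2^(1/4)*3^(3/4)*x/4))*exp(2^(1/4)*3^(3/4)*x/4)


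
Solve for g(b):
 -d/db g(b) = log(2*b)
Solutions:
 g(b) = C1 - b*log(b) - b*log(2) + b


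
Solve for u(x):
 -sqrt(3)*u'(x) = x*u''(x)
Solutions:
 u(x) = C1 + C2*x^(1 - sqrt(3))


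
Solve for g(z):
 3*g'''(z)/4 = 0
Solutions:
 g(z) = C1 + C2*z + C3*z^2


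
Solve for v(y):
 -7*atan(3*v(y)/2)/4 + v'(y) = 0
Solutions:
 Integral(1/atan(3*_y/2), (_y, v(y))) = C1 + 7*y/4


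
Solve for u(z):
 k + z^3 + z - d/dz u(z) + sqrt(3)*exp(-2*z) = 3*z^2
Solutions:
 u(z) = C1 + k*z + z^4/4 - z^3 + z^2/2 - sqrt(3)*exp(-2*z)/2


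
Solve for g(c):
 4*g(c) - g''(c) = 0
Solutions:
 g(c) = C1*exp(-2*c) + C2*exp(2*c)


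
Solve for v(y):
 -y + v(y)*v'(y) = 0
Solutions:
 v(y) = -sqrt(C1 + y^2)
 v(y) = sqrt(C1 + y^2)


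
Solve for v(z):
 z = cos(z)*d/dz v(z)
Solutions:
 v(z) = C1 + Integral(z/cos(z), z)


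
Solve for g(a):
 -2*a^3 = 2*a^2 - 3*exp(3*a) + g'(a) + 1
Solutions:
 g(a) = C1 - a^4/2 - 2*a^3/3 - a + exp(3*a)


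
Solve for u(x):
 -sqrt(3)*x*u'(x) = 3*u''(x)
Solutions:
 u(x) = C1 + C2*erf(sqrt(2)*3^(3/4)*x/6)


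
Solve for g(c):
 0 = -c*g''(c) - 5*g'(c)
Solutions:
 g(c) = C1 + C2/c^4


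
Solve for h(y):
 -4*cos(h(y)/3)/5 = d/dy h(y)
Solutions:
 4*y/5 - 3*log(sin(h(y)/3) - 1)/2 + 3*log(sin(h(y)/3) + 1)/2 = C1


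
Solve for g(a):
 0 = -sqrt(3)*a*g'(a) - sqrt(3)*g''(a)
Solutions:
 g(a) = C1 + C2*erf(sqrt(2)*a/2)


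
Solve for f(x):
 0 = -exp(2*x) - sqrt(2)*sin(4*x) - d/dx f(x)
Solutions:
 f(x) = C1 - exp(2*x)/2 + sqrt(2)*cos(4*x)/4


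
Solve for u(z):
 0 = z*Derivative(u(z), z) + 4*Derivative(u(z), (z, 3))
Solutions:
 u(z) = C1 + Integral(C2*airyai(-2^(1/3)*z/2) + C3*airybi(-2^(1/3)*z/2), z)


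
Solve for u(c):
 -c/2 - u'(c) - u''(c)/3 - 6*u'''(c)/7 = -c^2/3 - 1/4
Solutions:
 u(c) = C1 + c^3/9 - 13*c^2/36 - 61*c/756 + (C2*sin(sqrt(1463)*c/36) + C3*cos(sqrt(1463)*c/36))*exp(-7*c/36)


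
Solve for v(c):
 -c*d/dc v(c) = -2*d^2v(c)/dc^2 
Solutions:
 v(c) = C1 + C2*erfi(c/2)


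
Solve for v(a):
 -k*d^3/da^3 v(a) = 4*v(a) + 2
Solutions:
 v(a) = C1*exp(2^(2/3)*a*(-1/k)^(1/3)) + C2*exp(2^(2/3)*a*(-1/k)^(1/3)*(-1 + sqrt(3)*I)/2) + C3*exp(-2^(2/3)*a*(-1/k)^(1/3)*(1 + sqrt(3)*I)/2) - 1/2


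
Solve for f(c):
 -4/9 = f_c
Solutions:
 f(c) = C1 - 4*c/9


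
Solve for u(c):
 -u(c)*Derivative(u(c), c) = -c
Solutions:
 u(c) = -sqrt(C1 + c^2)
 u(c) = sqrt(C1 + c^2)


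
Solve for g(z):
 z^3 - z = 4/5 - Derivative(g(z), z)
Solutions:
 g(z) = C1 - z^4/4 + z^2/2 + 4*z/5


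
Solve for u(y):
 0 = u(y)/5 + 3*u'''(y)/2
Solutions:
 u(y) = C3*exp(-15^(2/3)*2^(1/3)*y/15) + (C1*sin(2^(1/3)*3^(1/6)*5^(2/3)*y/10) + C2*cos(2^(1/3)*3^(1/6)*5^(2/3)*y/10))*exp(15^(2/3)*2^(1/3)*y/30)


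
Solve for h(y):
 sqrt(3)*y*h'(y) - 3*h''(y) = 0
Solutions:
 h(y) = C1 + C2*erfi(sqrt(2)*3^(3/4)*y/6)


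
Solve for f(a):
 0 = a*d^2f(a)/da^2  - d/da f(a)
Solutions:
 f(a) = C1 + C2*a^2


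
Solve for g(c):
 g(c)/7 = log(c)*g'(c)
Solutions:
 g(c) = C1*exp(li(c)/7)


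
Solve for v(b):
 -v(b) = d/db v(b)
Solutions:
 v(b) = C1*exp(-b)


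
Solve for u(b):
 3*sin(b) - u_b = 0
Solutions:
 u(b) = C1 - 3*cos(b)


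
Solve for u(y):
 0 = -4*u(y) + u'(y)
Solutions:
 u(y) = C1*exp(4*y)


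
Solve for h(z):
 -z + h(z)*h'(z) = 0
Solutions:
 h(z) = -sqrt(C1 + z^2)
 h(z) = sqrt(C1 + z^2)


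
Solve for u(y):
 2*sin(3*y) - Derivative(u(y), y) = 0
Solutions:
 u(y) = C1 - 2*cos(3*y)/3


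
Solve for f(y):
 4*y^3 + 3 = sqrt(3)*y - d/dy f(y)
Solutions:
 f(y) = C1 - y^4 + sqrt(3)*y^2/2 - 3*y


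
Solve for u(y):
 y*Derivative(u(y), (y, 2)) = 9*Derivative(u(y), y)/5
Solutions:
 u(y) = C1 + C2*y^(14/5)


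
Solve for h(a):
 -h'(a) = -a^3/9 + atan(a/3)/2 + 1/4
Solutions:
 h(a) = C1 + a^4/36 - a*atan(a/3)/2 - a/4 + 3*log(a^2 + 9)/4


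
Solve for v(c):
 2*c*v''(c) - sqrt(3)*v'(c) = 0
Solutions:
 v(c) = C1 + C2*c^(sqrt(3)/2 + 1)


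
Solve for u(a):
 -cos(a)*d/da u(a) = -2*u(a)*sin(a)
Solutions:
 u(a) = C1/cos(a)^2


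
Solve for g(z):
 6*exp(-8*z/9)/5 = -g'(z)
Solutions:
 g(z) = C1 + 27*exp(-8*z/9)/20


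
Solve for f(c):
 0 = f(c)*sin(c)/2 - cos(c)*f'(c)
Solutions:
 f(c) = C1/sqrt(cos(c))


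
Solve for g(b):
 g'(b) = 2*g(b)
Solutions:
 g(b) = C1*exp(2*b)


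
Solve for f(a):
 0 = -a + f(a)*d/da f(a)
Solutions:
 f(a) = -sqrt(C1 + a^2)
 f(a) = sqrt(C1 + a^2)


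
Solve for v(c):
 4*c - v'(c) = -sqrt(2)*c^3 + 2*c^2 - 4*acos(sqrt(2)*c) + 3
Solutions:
 v(c) = C1 + sqrt(2)*c^4/4 - 2*c^3/3 + 2*c^2 + 4*c*acos(sqrt(2)*c) - 3*c - 2*sqrt(2)*sqrt(1 - 2*c^2)


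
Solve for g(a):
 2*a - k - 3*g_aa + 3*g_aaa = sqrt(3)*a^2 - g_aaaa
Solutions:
 g(a) = C1 + C2*a + C3*exp(a*(-3 + sqrt(21))/2) + C4*exp(-a*(3 + sqrt(21))/2) - sqrt(3)*a^4/36 + a^3*(1 - sqrt(3))/9 + a^2*(-3*k - 8*sqrt(3) + 6)/18


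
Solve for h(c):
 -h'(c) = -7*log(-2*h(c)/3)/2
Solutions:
 -2*Integral(1/(log(-_y) - log(3) + log(2)), (_y, h(c)))/7 = C1 - c


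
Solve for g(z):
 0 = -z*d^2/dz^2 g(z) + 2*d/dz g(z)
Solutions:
 g(z) = C1 + C2*z^3


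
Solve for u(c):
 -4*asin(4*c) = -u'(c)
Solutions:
 u(c) = C1 + 4*c*asin(4*c) + sqrt(1 - 16*c^2)


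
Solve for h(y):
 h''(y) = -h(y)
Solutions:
 h(y) = C1*sin(y) + C2*cos(y)


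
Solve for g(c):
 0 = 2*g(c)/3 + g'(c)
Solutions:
 g(c) = C1*exp(-2*c/3)


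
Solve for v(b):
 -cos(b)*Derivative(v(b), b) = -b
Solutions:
 v(b) = C1 + Integral(b/cos(b), b)


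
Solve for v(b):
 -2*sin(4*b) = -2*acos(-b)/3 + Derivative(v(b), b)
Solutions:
 v(b) = C1 + 2*b*acos(-b)/3 + 2*sqrt(1 - b^2)/3 + cos(4*b)/2


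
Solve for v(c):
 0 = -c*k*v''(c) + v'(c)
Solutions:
 v(c) = C1 + c^(((re(k) + 1)*re(k) + im(k)^2)/(re(k)^2 + im(k)^2))*(C2*sin(log(c)*Abs(im(k))/(re(k)^2 + im(k)^2)) + C3*cos(log(c)*im(k)/(re(k)^2 + im(k)^2)))


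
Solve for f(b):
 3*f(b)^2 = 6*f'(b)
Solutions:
 f(b) = -2/(C1 + b)


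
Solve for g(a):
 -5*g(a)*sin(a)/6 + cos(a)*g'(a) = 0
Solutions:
 g(a) = C1/cos(a)^(5/6)


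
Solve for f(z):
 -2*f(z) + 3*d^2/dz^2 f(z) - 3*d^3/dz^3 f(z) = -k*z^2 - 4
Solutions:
 f(z) = C1*exp(z*((3*sqrt(7) + 8)^(-1/3) + 2 + (3*sqrt(7) + 8)^(1/3))/6)*sin(sqrt(3)*z*(-(3*sqrt(7) + 8)^(1/3) + (3*sqrt(7) + 8)^(-1/3))/6) + C2*exp(z*((3*sqrt(7) + 8)^(-1/3) + 2 + (3*sqrt(7) + 8)^(1/3))/6)*cos(sqrt(3)*z*(-(3*sqrt(7) + 8)^(1/3) + (3*sqrt(7) + 8)^(-1/3))/6) + C3*exp(z*(-(3*sqrt(7) + 8)^(1/3) - 1/(3*sqrt(7) + 8)^(1/3) + 1)/3) + k*z^2/2 + 3*k/2 + 2


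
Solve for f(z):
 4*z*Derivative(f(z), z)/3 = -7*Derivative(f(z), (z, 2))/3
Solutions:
 f(z) = C1 + C2*erf(sqrt(14)*z/7)


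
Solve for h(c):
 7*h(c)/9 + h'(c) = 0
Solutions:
 h(c) = C1*exp(-7*c/9)


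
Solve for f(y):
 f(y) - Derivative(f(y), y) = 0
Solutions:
 f(y) = C1*exp(y)


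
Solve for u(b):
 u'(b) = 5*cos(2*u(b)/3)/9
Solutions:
 -5*b/9 - 3*log(sin(2*u(b)/3) - 1)/4 + 3*log(sin(2*u(b)/3) + 1)/4 = C1


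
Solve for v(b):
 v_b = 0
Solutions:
 v(b) = C1


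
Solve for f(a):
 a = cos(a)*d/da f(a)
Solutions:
 f(a) = C1 + Integral(a/cos(a), a)


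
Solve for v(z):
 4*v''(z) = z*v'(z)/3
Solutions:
 v(z) = C1 + C2*erfi(sqrt(6)*z/12)


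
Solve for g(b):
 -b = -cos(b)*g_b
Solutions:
 g(b) = C1 + Integral(b/cos(b), b)


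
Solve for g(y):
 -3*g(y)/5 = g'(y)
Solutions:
 g(y) = C1*exp(-3*y/5)


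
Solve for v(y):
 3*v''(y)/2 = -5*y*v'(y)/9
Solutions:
 v(y) = C1 + C2*erf(sqrt(15)*y/9)


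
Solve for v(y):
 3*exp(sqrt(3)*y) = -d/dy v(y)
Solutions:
 v(y) = C1 - sqrt(3)*exp(sqrt(3)*y)


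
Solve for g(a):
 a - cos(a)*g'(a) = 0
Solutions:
 g(a) = C1 + Integral(a/cos(a), a)


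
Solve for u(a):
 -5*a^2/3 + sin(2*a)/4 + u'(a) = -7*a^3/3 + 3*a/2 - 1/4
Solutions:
 u(a) = C1 - 7*a^4/12 + 5*a^3/9 + 3*a^2/4 - a/4 + cos(2*a)/8


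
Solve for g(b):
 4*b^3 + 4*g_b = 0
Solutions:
 g(b) = C1 - b^4/4


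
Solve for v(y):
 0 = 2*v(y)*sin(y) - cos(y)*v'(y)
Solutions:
 v(y) = C1/cos(y)^2


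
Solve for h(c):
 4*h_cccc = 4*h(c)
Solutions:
 h(c) = C1*exp(-c) + C2*exp(c) + C3*sin(c) + C4*cos(c)


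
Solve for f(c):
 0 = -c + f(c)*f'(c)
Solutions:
 f(c) = -sqrt(C1 + c^2)
 f(c) = sqrt(C1 + c^2)


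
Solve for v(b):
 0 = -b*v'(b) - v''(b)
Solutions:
 v(b) = C1 + C2*erf(sqrt(2)*b/2)


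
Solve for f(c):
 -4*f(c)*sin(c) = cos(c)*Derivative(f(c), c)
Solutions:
 f(c) = C1*cos(c)^4


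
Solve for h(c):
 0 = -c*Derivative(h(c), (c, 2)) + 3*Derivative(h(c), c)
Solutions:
 h(c) = C1 + C2*c^4


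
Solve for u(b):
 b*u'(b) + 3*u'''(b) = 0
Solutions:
 u(b) = C1 + Integral(C2*airyai(-3^(2/3)*b/3) + C3*airybi(-3^(2/3)*b/3), b)


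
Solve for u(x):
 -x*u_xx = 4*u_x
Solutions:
 u(x) = C1 + C2/x^3


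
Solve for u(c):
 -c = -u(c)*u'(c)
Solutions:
 u(c) = -sqrt(C1 + c^2)
 u(c) = sqrt(C1 + c^2)


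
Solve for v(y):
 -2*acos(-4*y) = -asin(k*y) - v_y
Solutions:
 v(y) = C1 + 2*y*acos(-4*y) + sqrt(1 - 16*y^2)/2 - Piecewise((y*asin(k*y) + sqrt(-k^2*y^2 + 1)/k, Ne(k, 0)), (0, True))


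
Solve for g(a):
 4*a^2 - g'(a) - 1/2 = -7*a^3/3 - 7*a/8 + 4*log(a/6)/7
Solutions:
 g(a) = C1 + 7*a^4/12 + 4*a^3/3 + 7*a^2/16 - 4*a*log(a)/7 + a/14 + 4*a*log(6)/7


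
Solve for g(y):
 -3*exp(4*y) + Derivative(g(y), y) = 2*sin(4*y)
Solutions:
 g(y) = C1 + 3*exp(4*y)/4 - cos(4*y)/2


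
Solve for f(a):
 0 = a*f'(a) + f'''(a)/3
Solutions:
 f(a) = C1 + Integral(C2*airyai(-3^(1/3)*a) + C3*airybi(-3^(1/3)*a), a)


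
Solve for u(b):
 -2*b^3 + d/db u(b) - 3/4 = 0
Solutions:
 u(b) = C1 + b^4/2 + 3*b/4


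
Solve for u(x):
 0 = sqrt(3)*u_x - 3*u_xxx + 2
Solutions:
 u(x) = C1 + C2*exp(-3^(3/4)*x/3) + C3*exp(3^(3/4)*x/3) - 2*sqrt(3)*x/3


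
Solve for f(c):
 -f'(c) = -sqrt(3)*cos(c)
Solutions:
 f(c) = C1 + sqrt(3)*sin(c)


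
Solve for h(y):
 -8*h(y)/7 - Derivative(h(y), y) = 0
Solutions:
 h(y) = C1*exp(-8*y/7)


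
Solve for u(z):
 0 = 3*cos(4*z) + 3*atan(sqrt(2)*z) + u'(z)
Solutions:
 u(z) = C1 - 3*z*atan(sqrt(2)*z) + 3*sqrt(2)*log(2*z^2 + 1)/4 - 3*sin(4*z)/4


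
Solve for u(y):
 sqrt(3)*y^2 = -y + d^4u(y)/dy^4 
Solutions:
 u(y) = C1 + C2*y + C3*y^2 + C4*y^3 + sqrt(3)*y^6/360 + y^5/120


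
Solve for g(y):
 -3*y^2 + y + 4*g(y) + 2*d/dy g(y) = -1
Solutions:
 g(y) = C1*exp(-2*y) + 3*y^2/4 - y + 1/4


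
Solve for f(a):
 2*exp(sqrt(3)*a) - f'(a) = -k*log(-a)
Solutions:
 f(a) = C1 + a*k*log(-a) - a*k + 2*sqrt(3)*exp(sqrt(3)*a)/3


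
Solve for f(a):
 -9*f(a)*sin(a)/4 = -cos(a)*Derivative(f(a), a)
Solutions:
 f(a) = C1/cos(a)^(9/4)


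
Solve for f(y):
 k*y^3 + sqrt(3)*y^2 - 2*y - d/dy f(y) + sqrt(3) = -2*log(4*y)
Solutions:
 f(y) = C1 + k*y^4/4 + sqrt(3)*y^3/3 - y^2 + 2*y*log(y) - 2*y + sqrt(3)*y + y*log(16)


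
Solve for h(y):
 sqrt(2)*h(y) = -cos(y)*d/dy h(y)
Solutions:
 h(y) = C1*(sin(y) - 1)^(sqrt(2)/2)/(sin(y) + 1)^(sqrt(2)/2)


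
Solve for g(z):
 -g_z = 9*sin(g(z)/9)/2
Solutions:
 9*z/2 + 9*log(cos(g(z)/9) - 1)/2 - 9*log(cos(g(z)/9) + 1)/2 = C1


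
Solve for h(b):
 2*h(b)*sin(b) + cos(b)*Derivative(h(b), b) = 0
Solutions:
 h(b) = C1*cos(b)^2


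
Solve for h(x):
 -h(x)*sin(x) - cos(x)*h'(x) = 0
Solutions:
 h(x) = C1*cos(x)


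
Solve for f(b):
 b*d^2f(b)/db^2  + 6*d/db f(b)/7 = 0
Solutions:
 f(b) = C1 + C2*b^(1/7)


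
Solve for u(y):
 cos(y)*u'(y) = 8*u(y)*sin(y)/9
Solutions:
 u(y) = C1/cos(y)^(8/9)


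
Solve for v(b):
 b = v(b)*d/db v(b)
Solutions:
 v(b) = -sqrt(C1 + b^2)
 v(b) = sqrt(C1 + b^2)


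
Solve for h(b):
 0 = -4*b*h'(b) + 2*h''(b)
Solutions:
 h(b) = C1 + C2*erfi(b)


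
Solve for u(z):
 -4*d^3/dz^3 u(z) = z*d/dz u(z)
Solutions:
 u(z) = C1 + Integral(C2*airyai(-2^(1/3)*z/2) + C3*airybi(-2^(1/3)*z/2), z)


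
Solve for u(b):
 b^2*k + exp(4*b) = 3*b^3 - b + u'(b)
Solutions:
 u(b) = C1 - 3*b^4/4 + b^3*k/3 + b^2/2 + exp(4*b)/4


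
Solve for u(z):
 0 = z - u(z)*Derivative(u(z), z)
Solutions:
 u(z) = -sqrt(C1 + z^2)
 u(z) = sqrt(C1 + z^2)


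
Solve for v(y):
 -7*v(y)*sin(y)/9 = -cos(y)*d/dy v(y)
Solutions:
 v(y) = C1/cos(y)^(7/9)


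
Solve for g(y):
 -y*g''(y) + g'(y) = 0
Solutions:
 g(y) = C1 + C2*y^2


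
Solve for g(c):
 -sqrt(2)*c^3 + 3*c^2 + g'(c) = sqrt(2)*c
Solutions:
 g(c) = C1 + sqrt(2)*c^4/4 - c^3 + sqrt(2)*c^2/2


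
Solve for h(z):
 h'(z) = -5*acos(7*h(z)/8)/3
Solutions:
 Integral(1/acos(7*_y/8), (_y, h(z))) = C1 - 5*z/3


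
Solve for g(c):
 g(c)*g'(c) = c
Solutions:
 g(c) = -sqrt(C1 + c^2)
 g(c) = sqrt(C1 + c^2)


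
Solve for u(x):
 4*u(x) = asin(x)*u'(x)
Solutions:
 u(x) = C1*exp(4*Integral(1/asin(x), x))


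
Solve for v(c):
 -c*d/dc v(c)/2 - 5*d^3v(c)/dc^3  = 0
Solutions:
 v(c) = C1 + Integral(C2*airyai(-10^(2/3)*c/10) + C3*airybi(-10^(2/3)*c/10), c)


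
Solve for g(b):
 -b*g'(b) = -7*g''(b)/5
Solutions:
 g(b) = C1 + C2*erfi(sqrt(70)*b/14)


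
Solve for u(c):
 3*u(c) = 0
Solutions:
 u(c) = 0


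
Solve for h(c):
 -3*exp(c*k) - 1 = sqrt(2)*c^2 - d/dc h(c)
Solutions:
 h(c) = C1 + sqrt(2)*c^3/3 + c + 3*exp(c*k)/k


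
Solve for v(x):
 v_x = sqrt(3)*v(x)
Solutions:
 v(x) = C1*exp(sqrt(3)*x)


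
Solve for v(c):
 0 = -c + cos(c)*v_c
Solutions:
 v(c) = C1 + Integral(c/cos(c), c)


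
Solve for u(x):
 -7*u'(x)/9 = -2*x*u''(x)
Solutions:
 u(x) = C1 + C2*x^(25/18)


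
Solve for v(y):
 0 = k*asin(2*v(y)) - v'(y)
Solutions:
 Integral(1/asin(2*_y), (_y, v(y))) = C1 + k*y


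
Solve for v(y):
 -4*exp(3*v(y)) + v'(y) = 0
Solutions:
 v(y) = log(-1/(C1 + 12*y))/3
 v(y) = log((-1/(C1 + 4*y))^(1/3)*(-3^(2/3) - 3*3^(1/6)*I)/6)
 v(y) = log((-1/(C1 + 4*y))^(1/3)*(-3^(2/3) + 3*3^(1/6)*I)/6)


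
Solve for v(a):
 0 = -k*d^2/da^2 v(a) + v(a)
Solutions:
 v(a) = C1*exp(-a*sqrt(1/k)) + C2*exp(a*sqrt(1/k))


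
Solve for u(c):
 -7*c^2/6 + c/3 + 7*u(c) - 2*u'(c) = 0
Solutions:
 u(c) = C1*exp(7*c/2) + c^2/6 + c/21 + 2/147


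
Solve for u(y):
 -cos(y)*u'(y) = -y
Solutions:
 u(y) = C1 + Integral(y/cos(y), y)


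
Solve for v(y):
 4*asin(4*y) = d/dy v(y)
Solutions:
 v(y) = C1 + 4*y*asin(4*y) + sqrt(1 - 16*y^2)


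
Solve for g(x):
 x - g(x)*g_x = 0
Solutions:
 g(x) = -sqrt(C1 + x^2)
 g(x) = sqrt(C1 + x^2)


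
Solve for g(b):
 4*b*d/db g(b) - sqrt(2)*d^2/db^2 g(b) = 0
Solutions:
 g(b) = C1 + C2*erfi(2^(1/4)*b)


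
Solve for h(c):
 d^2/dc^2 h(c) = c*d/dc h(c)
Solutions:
 h(c) = C1 + C2*erfi(sqrt(2)*c/2)


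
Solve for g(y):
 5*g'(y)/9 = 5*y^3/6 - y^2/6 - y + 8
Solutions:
 g(y) = C1 + 3*y^4/8 - y^3/10 - 9*y^2/10 + 72*y/5


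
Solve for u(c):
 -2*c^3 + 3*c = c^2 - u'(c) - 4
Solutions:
 u(c) = C1 + c^4/2 + c^3/3 - 3*c^2/2 - 4*c


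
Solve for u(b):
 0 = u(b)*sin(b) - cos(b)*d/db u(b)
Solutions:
 u(b) = C1/cos(b)


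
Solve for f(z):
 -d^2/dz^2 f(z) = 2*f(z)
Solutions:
 f(z) = C1*sin(sqrt(2)*z) + C2*cos(sqrt(2)*z)


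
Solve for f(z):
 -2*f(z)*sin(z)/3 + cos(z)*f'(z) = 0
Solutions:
 f(z) = C1/cos(z)^(2/3)


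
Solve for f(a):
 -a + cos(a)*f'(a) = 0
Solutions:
 f(a) = C1 + Integral(a/cos(a), a)


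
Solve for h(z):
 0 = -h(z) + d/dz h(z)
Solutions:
 h(z) = C1*exp(z)


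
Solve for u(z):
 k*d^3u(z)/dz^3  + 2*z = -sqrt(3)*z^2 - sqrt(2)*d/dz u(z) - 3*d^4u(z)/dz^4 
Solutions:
 u(z) = C1 + C2*exp(-z*(2*2^(1/3)*k^2/(2*k^3 + sqrt(-4*k^6 + (2*k^3 + 243*sqrt(2))^2) + 243*sqrt(2))^(1/3) + 2*k + 2^(2/3)*(2*k^3 + sqrt(-4*k^6 + (2*k^3 + 243*sqrt(2))^2) + 243*sqrt(2))^(1/3))/18) + C3*exp(z*(-8*2^(1/3)*k^2/((-1 + sqrt(3)*I)*(2*k^3 + sqrt(-4*k^6 + (2*k^3 + 243*sqrt(2))^2) + 243*sqrt(2))^(1/3)) - 4*k + 2^(2/3)*(2*k^3 + sqrt(-4*k^6 + (2*k^3 + 243*sqrt(2))^2) + 243*sqrt(2))^(1/3) - 2^(2/3)*sqrt(3)*I*(2*k^3 + sqrt(-4*k^6 + (2*k^3 + 243*sqrt(2))^2) + 243*sqrt(2))^(1/3))/36) + C4*exp(z*(8*2^(1/3)*k^2/((1 + sqrt(3)*I)*(2*k^3 + sqrt(-4*k^6 + (2*k^3 + 243*sqrt(2))^2) + 243*sqrt(2))^(1/3)) - 4*k + 2^(2/3)*(2*k^3 + sqrt(-4*k^6 + (2*k^3 + 243*sqrt(2))^2) + 243*sqrt(2))^(1/3) + 2^(2/3)*sqrt(3)*I*(2*k^3 + sqrt(-4*k^6 + (2*k^3 + 243*sqrt(2))^2) + 243*sqrt(2))^(1/3))/36) + sqrt(3)*k*z - sqrt(6)*z^3/6 - sqrt(2)*z^2/2


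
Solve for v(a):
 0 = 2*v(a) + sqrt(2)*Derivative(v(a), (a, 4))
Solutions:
 v(a) = (C1*sin(2^(5/8)*a/2) + C2*cos(2^(5/8)*a/2))*exp(-2^(5/8)*a/2) + (C3*sin(2^(5/8)*a/2) + C4*cos(2^(5/8)*a/2))*exp(2^(5/8)*a/2)


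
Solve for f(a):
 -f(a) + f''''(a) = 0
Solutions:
 f(a) = C1*exp(-a) + C2*exp(a) + C3*sin(a) + C4*cos(a)


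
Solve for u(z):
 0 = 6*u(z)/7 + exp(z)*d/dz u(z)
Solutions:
 u(z) = C1*exp(6*exp(-z)/7)


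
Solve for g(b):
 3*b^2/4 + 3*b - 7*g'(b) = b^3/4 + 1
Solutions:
 g(b) = C1 - b^4/112 + b^3/28 + 3*b^2/14 - b/7


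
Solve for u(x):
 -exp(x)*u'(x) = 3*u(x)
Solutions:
 u(x) = C1*exp(3*exp(-x))


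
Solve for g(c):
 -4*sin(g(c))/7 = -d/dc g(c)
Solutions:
 -4*c/7 + log(cos(g(c)) - 1)/2 - log(cos(g(c)) + 1)/2 = C1


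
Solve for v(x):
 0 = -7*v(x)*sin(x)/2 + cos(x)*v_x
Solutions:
 v(x) = C1/cos(x)^(7/2)


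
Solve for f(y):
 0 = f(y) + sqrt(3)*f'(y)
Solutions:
 f(y) = C1*exp(-sqrt(3)*y/3)


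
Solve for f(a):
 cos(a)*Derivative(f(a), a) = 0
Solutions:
 f(a) = C1


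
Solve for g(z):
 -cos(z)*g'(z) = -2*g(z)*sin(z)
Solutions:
 g(z) = C1/cos(z)^2


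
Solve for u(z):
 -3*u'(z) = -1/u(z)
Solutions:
 u(z) = -sqrt(C1 + 6*z)/3
 u(z) = sqrt(C1 + 6*z)/3


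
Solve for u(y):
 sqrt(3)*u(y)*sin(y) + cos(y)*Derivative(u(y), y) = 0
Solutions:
 u(y) = C1*cos(y)^(sqrt(3))


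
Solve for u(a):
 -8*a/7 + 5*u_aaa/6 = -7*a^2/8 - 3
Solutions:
 u(a) = C1 + C2*a + C3*a^2 - 7*a^5/400 + 2*a^4/35 - 3*a^3/5


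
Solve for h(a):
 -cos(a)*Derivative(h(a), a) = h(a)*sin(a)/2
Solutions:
 h(a) = C1*sqrt(cos(a))


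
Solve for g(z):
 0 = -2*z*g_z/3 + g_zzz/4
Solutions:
 g(z) = C1 + Integral(C2*airyai(2*3^(2/3)*z/3) + C3*airybi(2*3^(2/3)*z/3), z)


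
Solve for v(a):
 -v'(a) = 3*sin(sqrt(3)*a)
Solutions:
 v(a) = C1 + sqrt(3)*cos(sqrt(3)*a)


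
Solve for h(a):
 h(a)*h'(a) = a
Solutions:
 h(a) = -sqrt(C1 + a^2)
 h(a) = sqrt(C1 + a^2)


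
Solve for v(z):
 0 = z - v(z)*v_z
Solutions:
 v(z) = -sqrt(C1 + z^2)
 v(z) = sqrt(C1 + z^2)


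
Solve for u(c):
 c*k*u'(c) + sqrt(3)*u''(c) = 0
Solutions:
 u(c) = Piecewise((-sqrt(2)*3^(1/4)*sqrt(pi)*C1*erf(sqrt(2)*3^(3/4)*c*sqrt(k)/6)/(2*sqrt(k)) - C2, (k > 0) | (k < 0)), (-C1*c - C2, True))


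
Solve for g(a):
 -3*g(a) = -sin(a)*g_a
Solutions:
 g(a) = C1*(cos(a) - 1)^(3/2)/(cos(a) + 1)^(3/2)


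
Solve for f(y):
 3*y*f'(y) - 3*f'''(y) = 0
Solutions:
 f(y) = C1 + Integral(C2*airyai(y) + C3*airybi(y), y)


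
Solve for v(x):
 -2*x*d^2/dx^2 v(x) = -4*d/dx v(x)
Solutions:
 v(x) = C1 + C2*x^3


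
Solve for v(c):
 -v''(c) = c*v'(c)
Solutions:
 v(c) = C1 + C2*erf(sqrt(2)*c/2)


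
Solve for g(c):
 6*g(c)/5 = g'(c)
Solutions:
 g(c) = C1*exp(6*c/5)


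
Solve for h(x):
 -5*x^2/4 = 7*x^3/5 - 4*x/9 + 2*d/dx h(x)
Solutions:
 h(x) = C1 - 7*x^4/40 - 5*x^3/24 + x^2/9


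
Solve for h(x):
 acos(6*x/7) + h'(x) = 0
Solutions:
 h(x) = C1 - x*acos(6*x/7) + sqrt(49 - 36*x^2)/6


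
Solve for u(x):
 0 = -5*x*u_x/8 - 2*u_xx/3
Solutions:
 u(x) = C1 + C2*erf(sqrt(30)*x/8)


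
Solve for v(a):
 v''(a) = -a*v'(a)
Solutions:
 v(a) = C1 + C2*erf(sqrt(2)*a/2)


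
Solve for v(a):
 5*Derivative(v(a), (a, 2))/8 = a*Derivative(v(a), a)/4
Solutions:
 v(a) = C1 + C2*erfi(sqrt(5)*a/5)


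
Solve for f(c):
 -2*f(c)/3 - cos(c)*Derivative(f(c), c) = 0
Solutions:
 f(c) = C1*(sin(c) - 1)^(1/3)/(sin(c) + 1)^(1/3)
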